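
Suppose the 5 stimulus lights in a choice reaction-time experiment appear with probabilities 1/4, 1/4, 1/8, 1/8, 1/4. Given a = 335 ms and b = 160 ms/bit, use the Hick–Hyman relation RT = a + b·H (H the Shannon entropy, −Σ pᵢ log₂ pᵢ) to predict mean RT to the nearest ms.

Each term −pᵢ log₂ pᵢ: 0.25·2 + 0.25·2 + 0.125·3 + 0.125·3 + 0.25·2; summed, H = 2.250 bits.
Mean RT = a + bH = 335 + 160·2.250 = 695.00 ms.

695 ms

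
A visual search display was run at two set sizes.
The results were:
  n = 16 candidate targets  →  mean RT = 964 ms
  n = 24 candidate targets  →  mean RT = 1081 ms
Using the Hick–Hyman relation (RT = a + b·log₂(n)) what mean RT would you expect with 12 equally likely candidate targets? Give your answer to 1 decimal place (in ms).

881.0 ms

Fit slope and intercept:
  b = (1081 − 964) / (log₂ 24 − log₂ 16) = 117 / (4.5850 − 4) = 200.013 ms/bit
  a = 964 − 200.013 × 4 = 163.949 ms
Then RT(12) = 163.949 + 200.013 × log₂ 12 = 163.949 + 200.013 × 3.5850 ≈ 880.987 ms.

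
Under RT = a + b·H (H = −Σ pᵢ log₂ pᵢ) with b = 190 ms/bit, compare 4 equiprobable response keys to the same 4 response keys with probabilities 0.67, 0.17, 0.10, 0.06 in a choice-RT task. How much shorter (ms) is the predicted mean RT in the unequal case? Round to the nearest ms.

114 ms

The RT saving is b·ΔH. Equiprobable H₀ = log₂(4) = 2.0000 bits; with the given probabilities H = 1.3974 bits.
b·(H₀ − H) = 190 × (2.0000 − 1.3974) = 114.49 ms.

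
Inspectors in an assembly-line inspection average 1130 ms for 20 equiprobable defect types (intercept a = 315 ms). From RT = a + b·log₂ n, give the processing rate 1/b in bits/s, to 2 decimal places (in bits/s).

b = (1130 − 315)/log₂ 20 = 815/4.3219 = 188.573 ms per bit = 0.18857 s/bit; the reciprocal is 5.303 bits/s.

5.30 bits/s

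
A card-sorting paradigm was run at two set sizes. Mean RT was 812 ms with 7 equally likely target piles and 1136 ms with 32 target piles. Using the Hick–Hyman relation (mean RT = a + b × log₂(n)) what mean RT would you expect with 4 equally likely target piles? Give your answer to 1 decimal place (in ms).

692.7 ms

Solve the two-equation system in a and b:
  b = (1136 − 812) / (log₂ 32 − log₂ 7) = 324 / (5 − 2.8074) = 147.767 ms/bit
  a = 812 − 147.767 × 2.8074 = 397.166 ms
Then RT(4) = 397.166 + 147.767 × log₂ 4 = 397.166 + 147.767 × 2 ≈ 692.700 ms.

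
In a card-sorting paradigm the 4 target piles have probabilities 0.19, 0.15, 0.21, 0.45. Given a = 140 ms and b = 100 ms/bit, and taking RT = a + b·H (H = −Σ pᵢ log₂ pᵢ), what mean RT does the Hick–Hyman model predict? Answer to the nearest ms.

326 ms

H = 0.19·log₂(1/0.19) + 0.15·log₂(1/0.15) + 0.21·log₂(1/0.21) + 0.45·log₂(1/0.45) = 1.8570 bits.
RT = 140 + 100 × 1.8570 = 325.70 ms.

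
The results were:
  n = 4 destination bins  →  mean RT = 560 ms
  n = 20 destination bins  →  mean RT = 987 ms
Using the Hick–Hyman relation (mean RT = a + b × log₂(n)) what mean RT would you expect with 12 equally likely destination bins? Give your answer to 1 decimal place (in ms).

With log₂ n on the abscissa the relation is linear; from the two conditions:
  b = (987 − 560) / (log₂ 20 − log₂ 4) = 427 / (4.3219 − 2) = 183.899 ms/bit
  a = 560 − 183.899 × 2 = 192.202 ms
Then RT(12) = 192.202 + 183.899 × log₂ 12 = 192.202 + 183.899 × 3.5850 ≈ 851.473 ms.

851.5 ms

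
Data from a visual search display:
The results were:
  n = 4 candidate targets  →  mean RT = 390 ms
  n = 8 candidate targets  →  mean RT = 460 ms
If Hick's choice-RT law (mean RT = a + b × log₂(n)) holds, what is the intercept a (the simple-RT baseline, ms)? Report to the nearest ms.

250 ms

The slope on a log₂ axis is (460 − 390) / (3 − 2) = 70 ms/bit.
Intercept: a = 390 − 70·log₂(4) = 250.000 ms.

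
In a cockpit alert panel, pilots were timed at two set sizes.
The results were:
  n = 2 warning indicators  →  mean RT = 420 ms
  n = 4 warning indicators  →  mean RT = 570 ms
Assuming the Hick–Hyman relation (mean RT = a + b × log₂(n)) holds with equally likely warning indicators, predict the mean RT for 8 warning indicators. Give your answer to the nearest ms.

RT is linear in log₂ n, so two points fix the line:
  b = (570 − 420) / (log₂ 4 − log₂ 2) = 150 / (2 − 1) = 150 ms/bit
  a = 420 − 150 × 1 = 270 ms
Then RT(8) = 270 + 150 × log₂ 8 = 270 + 150 × 3 ≈ 720.000 ms.

720 ms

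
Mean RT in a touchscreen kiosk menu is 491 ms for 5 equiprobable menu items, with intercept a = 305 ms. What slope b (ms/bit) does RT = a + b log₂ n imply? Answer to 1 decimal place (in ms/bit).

log₂(5) = 2.3219 bits.
b = (RT − a)/log₂ n = (491 − 305) / 2.3219 = 80.106 ms/bit.

80.1 ms/bit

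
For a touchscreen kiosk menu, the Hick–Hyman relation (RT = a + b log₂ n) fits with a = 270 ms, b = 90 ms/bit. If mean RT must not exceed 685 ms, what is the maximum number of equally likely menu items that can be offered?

90·log₂ n ≤ 685 − 270 = 415, giving log₂ n ≤ 4.6111 and n ≤ 24.439. The largest whole number is 24.

24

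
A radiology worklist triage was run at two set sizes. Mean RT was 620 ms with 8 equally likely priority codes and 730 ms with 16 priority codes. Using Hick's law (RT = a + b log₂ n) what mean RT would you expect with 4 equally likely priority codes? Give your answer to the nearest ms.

With log₂ n on the abscissa the relation is linear; from the two conditions:
  b = (730 − 620) / (log₂ 16 − log₂ 8) = 110 / (4 − 3) = 110 ms/bit
  a = 620 − 110 × 3 = 290 ms
Then RT(4) = 290 + 110 × log₂ 4 = 290 + 110 × 2 ≈ 510.000 ms.

510 ms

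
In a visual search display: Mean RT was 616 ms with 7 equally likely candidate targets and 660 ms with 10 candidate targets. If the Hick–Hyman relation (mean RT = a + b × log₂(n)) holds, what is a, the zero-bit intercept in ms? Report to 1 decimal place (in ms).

375.9 ms

Slope: b = (660 − 616) / (log₂ 10 − log₂ 7) = 44/0.5146 = 85.508 ms/bit.
Intercept: a = 616 − 85.508·log₂(7) = 375.949 ms.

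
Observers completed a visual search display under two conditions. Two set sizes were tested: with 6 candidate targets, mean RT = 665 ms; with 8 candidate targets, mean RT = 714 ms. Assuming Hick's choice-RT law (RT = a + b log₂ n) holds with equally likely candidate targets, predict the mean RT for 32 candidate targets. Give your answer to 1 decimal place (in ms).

Solve the two-equation system in a and b:
  b = (714 − 665) / (log₂ 8 − log₂ 6) = 49 / (3 − 2.5850) = 118.062 ms/bit
  a = 665 − 118.062 × 2.5850 = 359.815 ms
Then RT(32) = 359.815 + 118.062 × log₂ 32 = 359.815 + 118.062 × 5 ≈ 950.123 ms.

950.1 ms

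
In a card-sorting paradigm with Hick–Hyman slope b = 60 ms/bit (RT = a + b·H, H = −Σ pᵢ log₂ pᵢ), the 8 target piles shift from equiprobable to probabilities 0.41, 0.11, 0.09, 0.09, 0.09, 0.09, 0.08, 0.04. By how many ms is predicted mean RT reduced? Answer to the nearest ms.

Equiprobable entropy H₀ = log₂ 8 = 3.0000 bits.
Skewed entropy H = −Σ pᵢ log₂ pᵢ = 2.6055 bits.
ΔRT = b·(H₀ − H) = 60 × 0.3945 = 23.67 ms.

24 ms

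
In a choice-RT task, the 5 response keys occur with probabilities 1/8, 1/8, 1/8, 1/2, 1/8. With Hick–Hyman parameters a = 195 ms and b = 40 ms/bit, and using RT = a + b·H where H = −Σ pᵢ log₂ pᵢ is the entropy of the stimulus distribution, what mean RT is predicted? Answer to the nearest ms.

275 ms

H = −Σ pᵢ log₂ pᵢ = 0.125·3 + 0.125·3 + 0.125·3 + 0.5·1 + 0.125·3 = 2.000 bits.
RT = 195 + 40 × 2.000 = 275.00 ms.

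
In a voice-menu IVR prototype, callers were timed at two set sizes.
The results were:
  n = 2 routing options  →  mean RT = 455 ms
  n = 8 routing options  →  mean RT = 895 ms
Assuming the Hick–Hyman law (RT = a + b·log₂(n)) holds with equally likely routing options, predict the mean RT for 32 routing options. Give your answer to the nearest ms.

RT is linear in log₂ n, so two points fix the line:
  b = (895 − 455) / (log₂ 8 − log₂ 2) = 440 / (3 − 1) = 220 ms/bit
  a = 455 − 220 × 1 = 235 ms
Then RT(32) = 235 + 220 × log₂ 32 = 235 + 220 × 5 ≈ 1335.000 ms.

1335 ms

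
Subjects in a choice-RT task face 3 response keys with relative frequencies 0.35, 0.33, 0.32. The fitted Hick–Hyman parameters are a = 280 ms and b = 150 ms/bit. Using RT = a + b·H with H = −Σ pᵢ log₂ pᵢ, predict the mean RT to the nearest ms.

518 ms

H = 0.35·log₂(1/0.35) + 0.33·log₂(1/0.33) + 0.32·log₂(1/0.32) = 1.5840 bits.
RT = 280 + 150 × 1.5840 = 517.59 ms.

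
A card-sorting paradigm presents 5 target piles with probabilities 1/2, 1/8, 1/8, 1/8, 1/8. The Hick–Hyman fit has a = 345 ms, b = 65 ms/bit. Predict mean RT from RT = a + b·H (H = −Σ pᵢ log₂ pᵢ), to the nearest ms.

H = −Σ pᵢ log₂ pᵢ = 0.5·1 + 0.125·3 + 0.125·3 + 0.125·3 + 0.125·3 = 2.000 bits.
RT = 345 + 65 × 2.000 = 475.00 ms.

475 ms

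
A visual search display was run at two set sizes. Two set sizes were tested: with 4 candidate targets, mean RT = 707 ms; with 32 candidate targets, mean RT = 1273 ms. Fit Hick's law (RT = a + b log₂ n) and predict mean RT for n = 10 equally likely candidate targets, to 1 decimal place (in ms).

Solve the two-equation system in a and b:
  b = (1273 − 707) / (log₂ 32 − log₂ 4) = 566 / (5 − 2) = 188.667 ms/bit
  a = 707 − 188.667 × 2 = 329.667 ms
Then RT(10) = 329.667 + 188.667 × log₂ 10 = 329.667 + 188.667 × 3.3219 ≈ 956.404 ms.

956.4 ms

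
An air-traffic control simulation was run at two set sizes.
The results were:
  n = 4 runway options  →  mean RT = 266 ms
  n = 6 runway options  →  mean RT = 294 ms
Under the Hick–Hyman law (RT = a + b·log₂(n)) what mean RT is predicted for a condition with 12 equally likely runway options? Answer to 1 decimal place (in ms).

Fit slope and intercept:
  b = (294 − 266) / (log₂ 6 − log₂ 4) = 28 / (2.5850 − 2) = 47.866 ms/bit
  a = 266 − 47.866 × 2 = 170.267 ms
Then RT(12) = 170.267 + 47.866 × log₂ 12 = 170.267 + 47.866 × 3.5850 ≈ 341.866 ms.

341.9 ms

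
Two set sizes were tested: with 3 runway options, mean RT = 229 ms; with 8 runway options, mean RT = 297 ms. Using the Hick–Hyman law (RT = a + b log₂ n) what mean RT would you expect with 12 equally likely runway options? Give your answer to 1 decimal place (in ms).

325.1 ms

Solve the two-equation system in a and b:
  b = (297 − 229) / (log₂ 8 − log₂ 3) = 68 / (3 − 1.5850) = 48.055 ms/bit
  a = 229 − 48.055 × 1.5850 = 152.834 ms
Then RT(12) = 152.834 + 48.055 × log₂ 12 = 152.834 + 48.055 × 3.5850 ≈ 325.111 ms.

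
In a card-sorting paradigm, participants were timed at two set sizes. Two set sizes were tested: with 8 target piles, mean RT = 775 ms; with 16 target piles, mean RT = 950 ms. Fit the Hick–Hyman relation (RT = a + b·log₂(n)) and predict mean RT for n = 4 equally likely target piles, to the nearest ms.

600 ms

With log₂ n on the abscissa the relation is linear; from the two conditions:
  b = (950 − 775) / (log₂ 16 − log₂ 8) = 175 / (4 − 3) = 175 ms/bit
  a = 775 − 175 × 3 = 250 ms
Then RT(4) = 250 + 175 × log₂ 4 = 250 + 175 × 2 ≈ 600.000 ms.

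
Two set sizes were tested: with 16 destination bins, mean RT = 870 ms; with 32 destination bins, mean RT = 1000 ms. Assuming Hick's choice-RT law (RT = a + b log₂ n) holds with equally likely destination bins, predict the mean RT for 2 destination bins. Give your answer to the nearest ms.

With log₂ n on the abscissa the relation is linear; from the two conditions:
  b = (1000 − 870) / (log₂ 32 − log₂ 16) = 130 / (5 − 4) = 130 ms/bit
  a = 870 − 130 × 4 = 350 ms
Then RT(2) = 350 + 130 × log₂ 2 = 350 + 130 × 1 ≈ 480.000 ms.

480 ms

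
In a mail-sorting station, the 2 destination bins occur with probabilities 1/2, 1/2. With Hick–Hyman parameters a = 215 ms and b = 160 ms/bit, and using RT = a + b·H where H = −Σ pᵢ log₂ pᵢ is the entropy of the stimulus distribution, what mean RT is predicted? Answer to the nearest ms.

H = −Σ pᵢ log₂ pᵢ = 0.5·1 + 0.5·1 = 1.000 bits.
RT = 215 + 160 × 1.000 = 375.00 ms.

375 ms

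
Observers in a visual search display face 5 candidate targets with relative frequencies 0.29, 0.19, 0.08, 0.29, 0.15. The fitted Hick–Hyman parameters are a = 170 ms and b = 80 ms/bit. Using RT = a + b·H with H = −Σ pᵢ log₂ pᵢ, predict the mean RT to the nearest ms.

H = 0.29·log₂(1/0.29) + 0.19·log₂(1/0.19) + 0.08·log₂(1/0.08) + 0.29·log₂(1/0.29) + 0.15·log₂(1/0.15) = 2.1931 bits.
RT = 170 + 80 × 2.1931 = 345.45 ms.

345 ms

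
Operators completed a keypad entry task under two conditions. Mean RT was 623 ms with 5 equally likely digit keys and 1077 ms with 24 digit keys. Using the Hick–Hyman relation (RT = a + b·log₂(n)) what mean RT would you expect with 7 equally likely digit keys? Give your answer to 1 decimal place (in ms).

720.4 ms

Fit slope and intercept:
  b = (1077 − 623) / (log₂ 24 − log₂ 5) = 454 / (4.5850 − 2.3219) = 200.616 ms/bit
  a = 623 − 200.616 × 2.3219 = 157.185 ms
Then RT(7) = 157.185 + 200.616 × log₂ 7 = 157.185 + 200.616 × 2.8074 ≈ 720.384 ms.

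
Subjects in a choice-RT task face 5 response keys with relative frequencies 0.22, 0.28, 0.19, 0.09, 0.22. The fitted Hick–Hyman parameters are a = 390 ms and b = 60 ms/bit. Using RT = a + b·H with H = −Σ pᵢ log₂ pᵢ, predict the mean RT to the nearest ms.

525 ms

Entropy contributions −pᵢ log₂ pᵢ: 0.4806, 0.5142, 0.4552, 0.3127, 0.4806; sum H = 2.2432 bits.
RT = a + bH = 390 + 60·2.2432 = 524.59 ms.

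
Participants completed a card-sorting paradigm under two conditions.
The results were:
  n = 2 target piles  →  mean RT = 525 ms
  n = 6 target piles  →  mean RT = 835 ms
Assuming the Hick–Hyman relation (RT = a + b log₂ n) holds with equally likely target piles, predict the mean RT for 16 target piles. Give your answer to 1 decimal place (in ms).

Fit slope and intercept:
  b = (835 − 525) / (log₂ 6 − log₂ 2) = 310 / (2.5850 − 1) = 195.588 ms/bit
  a = 525 − 195.588 × 1 = 329.412 ms
Then RT(16) = 329.412 + 195.588 × log₂ 16 = 329.412 + 195.588 × 4 ≈ 1111.765 ms.

1111.8 ms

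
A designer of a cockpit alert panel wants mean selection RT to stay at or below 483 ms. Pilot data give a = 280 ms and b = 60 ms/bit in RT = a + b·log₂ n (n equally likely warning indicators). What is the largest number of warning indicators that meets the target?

60·log₂ n ≤ 483 − 280 = 203, giving log₂ n ≤ 3.3833 and n ≤ 10.435. The largest whole number is 10.

10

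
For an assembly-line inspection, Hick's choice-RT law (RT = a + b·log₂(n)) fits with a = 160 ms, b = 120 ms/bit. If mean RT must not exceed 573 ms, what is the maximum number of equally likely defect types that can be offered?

10

Information budget: (573 − 160)/120 = 3.4417 bits, so n ≤ 2^3.4417 = 10.865 → at most 10.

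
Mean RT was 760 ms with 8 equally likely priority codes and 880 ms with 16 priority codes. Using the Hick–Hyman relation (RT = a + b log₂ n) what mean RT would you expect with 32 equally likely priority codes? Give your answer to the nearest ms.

1000 ms

With log₂ n on the abscissa the relation is linear; from the two conditions:
  b = (880 − 760) / (log₂ 16 − log₂ 8) = 120 / (4 − 3) = 120 ms/bit
  a = 760 − 120 × 3 = 400 ms
Then RT(32) = 400 + 120 × log₂ 32 = 400 + 120 × 5 ≈ 1000.000 ms.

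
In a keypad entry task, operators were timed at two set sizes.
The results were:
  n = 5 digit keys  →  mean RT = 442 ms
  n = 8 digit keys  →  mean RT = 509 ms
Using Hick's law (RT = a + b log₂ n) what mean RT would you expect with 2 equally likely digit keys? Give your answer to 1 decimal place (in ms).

311.4 ms

With log₂ n on the abscissa the relation is linear; from the two conditions:
  b = (509 − 442) / (log₂ 8 − log₂ 5) = 67 / (3 − 2.3219) = 98.810 ms/bit
  a = 442 − 98.810 × 2.3219 = 212.571 ms
Then RT(2) = 212.571 + 98.810 × log₂ 2 = 212.571 + 98.810 × 1 ≈ 311.381 ms.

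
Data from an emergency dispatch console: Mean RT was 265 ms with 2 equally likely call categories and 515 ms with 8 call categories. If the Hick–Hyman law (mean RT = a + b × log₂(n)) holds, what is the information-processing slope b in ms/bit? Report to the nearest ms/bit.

Slope: b = (515 − 265) / (log₂ 8 − log₂ 2) = 250/2.0000 = 125 ms/bit.

125 ms/bit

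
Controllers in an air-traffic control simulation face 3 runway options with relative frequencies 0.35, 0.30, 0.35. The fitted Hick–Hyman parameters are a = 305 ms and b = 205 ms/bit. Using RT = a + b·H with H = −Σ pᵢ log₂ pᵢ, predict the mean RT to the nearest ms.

H = 0.35·log₂(1/0.35) + 0.30·log₂(1/0.30) + 0.35·log₂(1/0.35) = 1.5813 bits.
RT = 305 + 205 × 1.5813 = 629.16 ms.

629 ms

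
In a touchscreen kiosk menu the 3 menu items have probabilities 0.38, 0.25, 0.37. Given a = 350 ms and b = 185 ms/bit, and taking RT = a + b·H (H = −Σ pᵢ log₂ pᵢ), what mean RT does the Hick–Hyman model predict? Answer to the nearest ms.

Entropy contributions −pᵢ log₂ pᵢ: 0.5305, 0.5000, 0.5307; sum H = 1.5612 bits.
RT = a + bH = 350 + 185·1.5612 = 638.82 ms.

639 ms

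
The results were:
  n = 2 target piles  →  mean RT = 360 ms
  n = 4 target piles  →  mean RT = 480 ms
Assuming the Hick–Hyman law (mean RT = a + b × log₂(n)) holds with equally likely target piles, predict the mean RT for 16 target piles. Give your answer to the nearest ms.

With log₂ n on the abscissa the relation is linear; from the two conditions:
  b = (480 − 360) / (log₂ 4 − log₂ 2) = 120 / (2 − 1) = 120 ms/bit
  a = 360 − 120 × 1 = 240 ms
Then RT(16) = 240 + 120 × log₂ 16 = 240 + 120 × 4 ≈ 720.000 ms.

720 ms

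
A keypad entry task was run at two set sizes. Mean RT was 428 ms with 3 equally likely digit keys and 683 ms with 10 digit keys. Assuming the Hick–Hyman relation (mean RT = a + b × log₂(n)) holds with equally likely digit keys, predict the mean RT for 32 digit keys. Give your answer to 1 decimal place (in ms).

929.4 ms

Solve the two-equation system in a and b:
  b = (683 − 428) / (log₂ 10 − log₂ 3) = 255 / (3.3219 − 1.5850) = 146.808 ms/bit
  a = 428 − 146.808 × 1.5850 = 195.315 ms
Then RT(32) = 195.315 + 146.808 × log₂ 32 = 195.315 + 146.808 × 5 ≈ 929.354 ms.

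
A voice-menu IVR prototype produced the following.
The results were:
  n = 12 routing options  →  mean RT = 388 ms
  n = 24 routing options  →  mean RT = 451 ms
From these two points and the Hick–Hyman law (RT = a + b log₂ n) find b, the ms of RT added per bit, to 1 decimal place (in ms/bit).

b = (RT₂ − RT₁)/(log₂ n₂ − log₂ n₁) = (451 − 388)/(4.5850 − 3.5850) = 63.000 ms/bit.

63.0 ms/bit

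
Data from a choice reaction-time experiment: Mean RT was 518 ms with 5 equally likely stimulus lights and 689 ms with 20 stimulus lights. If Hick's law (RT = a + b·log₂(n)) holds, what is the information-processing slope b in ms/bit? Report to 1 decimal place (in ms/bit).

85.5 ms/bit

The slope on a log₂ axis is (689 − 518) / (4.3219 − 2.3219) = 85.500 ms/bit.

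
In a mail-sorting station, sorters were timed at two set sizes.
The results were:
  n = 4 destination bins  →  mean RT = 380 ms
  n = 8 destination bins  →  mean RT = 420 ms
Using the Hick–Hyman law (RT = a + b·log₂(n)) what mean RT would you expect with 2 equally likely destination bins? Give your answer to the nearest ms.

Solve the two-equation system in a and b:
  b = (420 − 380) / (log₂ 8 − log₂ 4) = 40 / (3 − 2) = 40 ms/bit
  a = 380 − 40 × 2 = 300 ms
Then RT(2) = 300 + 40 × log₂ 2 = 300 + 40 × 1 ≈ 340.000 ms.

340 ms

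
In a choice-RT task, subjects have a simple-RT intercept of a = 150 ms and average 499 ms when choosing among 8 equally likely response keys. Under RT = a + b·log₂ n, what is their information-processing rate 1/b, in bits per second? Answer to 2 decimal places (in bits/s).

Choice component = 499 − 150 = 349 ms over log₂(8) = 3 bits.
b = 349 / 3 = 116.333 ms/bit, so 1/b = 8.596 bits/s.

8.60 bits/s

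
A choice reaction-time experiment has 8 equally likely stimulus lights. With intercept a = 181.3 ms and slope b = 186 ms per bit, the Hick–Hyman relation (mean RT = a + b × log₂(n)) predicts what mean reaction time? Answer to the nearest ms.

739 ms

log₂(8) = 3 bits, so RT = 181.3 + 186 × 3 ≈ 739.300 ms.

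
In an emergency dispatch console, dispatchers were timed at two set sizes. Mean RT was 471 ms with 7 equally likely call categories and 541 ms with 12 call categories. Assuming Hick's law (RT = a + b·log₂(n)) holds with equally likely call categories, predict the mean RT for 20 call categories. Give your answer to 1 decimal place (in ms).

RT is linear in log₂ n, so two points fix the line:
  b = (541 − 471) / (log₂ 12 − log₂ 7) = 70 / (3.5850 − 2.8074) = 90.020 ms/bit
  a = 471 − 90.020 × 2.8074 = 218.283 ms
Then RT(20) = 218.283 + 90.020 × log₂ 20 = 218.283 + 90.020 × 4.3219 ≈ 607.341 ms.

607.3 ms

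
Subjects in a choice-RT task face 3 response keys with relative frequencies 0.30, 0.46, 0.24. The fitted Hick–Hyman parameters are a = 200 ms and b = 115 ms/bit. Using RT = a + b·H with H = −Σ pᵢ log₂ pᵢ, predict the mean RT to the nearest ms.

376 ms

Entropy contributions −pᵢ log₂ pᵢ: 0.5211, 0.5153, 0.4941; sum H = 1.5306 bits.
RT = a + bH = 200 + 115·1.5306 = 376.01 ms.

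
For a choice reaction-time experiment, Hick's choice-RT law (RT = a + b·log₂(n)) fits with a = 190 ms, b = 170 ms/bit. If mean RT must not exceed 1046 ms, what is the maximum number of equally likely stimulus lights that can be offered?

Set 190 + 170·log₂ n ≤ 1046 → log₂ n ≤ (1046 − 190)/170 = 5.0353.
So n ≤ 2^5.0353 = 32.793; the largest integer n is 32.

32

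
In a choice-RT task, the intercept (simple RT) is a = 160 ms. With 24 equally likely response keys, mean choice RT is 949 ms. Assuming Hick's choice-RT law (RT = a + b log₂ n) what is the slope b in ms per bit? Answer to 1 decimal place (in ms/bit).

24 alternatives carry log₂ 24 = 4.5850 bits; the choice cost is 949 − 160 = 789 ms, so b = 789/4.5850 = 172.084 ms/bit.

172.1 ms/bit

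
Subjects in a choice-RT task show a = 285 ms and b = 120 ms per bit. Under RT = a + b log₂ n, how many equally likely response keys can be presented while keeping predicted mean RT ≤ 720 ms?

120·log₂ n ≤ 720 − 285 = 435, giving log₂ n ≤ 3.6250 and n ≤ 12.338. The largest whole number is 12.

12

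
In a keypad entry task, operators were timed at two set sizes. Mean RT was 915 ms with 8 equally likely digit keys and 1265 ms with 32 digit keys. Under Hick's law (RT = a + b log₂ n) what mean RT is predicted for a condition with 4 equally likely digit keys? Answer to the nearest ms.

With log₂ n on the abscissa the relation is linear; from the two conditions:
  b = (1265 − 915) / (log₂ 32 − log₂ 8) = 350 / (5 − 3) = 175 ms/bit
  a = 915 − 175 × 3 = 390 ms
Then RT(4) = 390 + 175 × log₂ 4 = 390 + 175 × 2 ≈ 740.000 ms.

740 ms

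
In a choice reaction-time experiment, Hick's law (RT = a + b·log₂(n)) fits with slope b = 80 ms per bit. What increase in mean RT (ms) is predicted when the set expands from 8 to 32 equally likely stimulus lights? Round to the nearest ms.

160 ms

The intercept a cancels: ΔRT = b·(log₂ n₂ − log₂ n₁) = b·log₂(n₂/n₁).
log₂(32) − log₂(8) = log₂(32/8) = log₂(4) = 2.
ΔRT = 80 × 2.0000 = 160.000 ms.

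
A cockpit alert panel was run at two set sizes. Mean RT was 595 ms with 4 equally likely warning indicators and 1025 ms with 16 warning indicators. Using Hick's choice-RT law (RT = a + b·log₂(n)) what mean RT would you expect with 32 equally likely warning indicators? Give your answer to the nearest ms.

1240 ms

With log₂ n on the abscissa the relation is linear; from the two conditions:
  b = (1025 − 595) / (log₂ 16 − log₂ 4) = 430 / (4 − 2) = 215 ms/bit
  a = 595 − 215 × 2 = 165 ms
Then RT(32) = 165 + 215 × log₂ 32 = 165 + 215 × 5 ≈ 1240.000 ms.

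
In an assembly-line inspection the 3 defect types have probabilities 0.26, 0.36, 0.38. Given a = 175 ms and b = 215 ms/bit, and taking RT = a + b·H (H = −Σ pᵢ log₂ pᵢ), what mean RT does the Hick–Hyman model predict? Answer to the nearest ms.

512 ms

H = 0.26·log₂(1/0.26) + 0.36·log₂(1/0.36) + 0.38·log₂(1/0.38) = 1.5664 bits.
RT = 175 + 215 × 1.5664 = 511.77 ms.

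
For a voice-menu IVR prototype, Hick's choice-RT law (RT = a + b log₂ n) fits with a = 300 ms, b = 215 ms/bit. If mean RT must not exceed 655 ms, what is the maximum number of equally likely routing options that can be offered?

3

Information budget: (655 − 300)/215 = 1.6512 bits, so n ≤ 2^1.6512 = 3.141 → at most 3.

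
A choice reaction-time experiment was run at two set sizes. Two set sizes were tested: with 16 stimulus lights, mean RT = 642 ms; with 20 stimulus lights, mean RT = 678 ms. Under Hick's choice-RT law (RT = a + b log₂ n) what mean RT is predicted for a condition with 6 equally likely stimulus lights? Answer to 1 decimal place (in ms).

Solve the two-equation system in a and b:
  b = (678 − 642) / (log₂ 20 − log₂ 16) = 36 / (4.3219 − 4) = 111.826 ms/bit
  a = 642 − 111.826 × 4 = 194.695 ms
Then RT(6) = 194.695 + 111.826 × log₂ 6 = 194.695 + 111.826 × 2.5850 ≈ 483.762 ms.

483.8 ms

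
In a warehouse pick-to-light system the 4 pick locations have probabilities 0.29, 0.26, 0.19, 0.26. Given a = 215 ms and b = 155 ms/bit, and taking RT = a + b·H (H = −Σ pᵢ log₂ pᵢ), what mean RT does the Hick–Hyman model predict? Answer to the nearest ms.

H = 0.29·log₂(1/0.29) + 0.26·log₂(1/0.26) + 0.19·log₂(1/0.19) + 0.26·log₂(1/0.26) = 1.9837 bits.
RT = 215 + 155 × 1.9837 = 522.47 ms.

522 ms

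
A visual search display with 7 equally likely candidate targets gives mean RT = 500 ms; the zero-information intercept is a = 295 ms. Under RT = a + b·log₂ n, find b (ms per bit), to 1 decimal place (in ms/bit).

log₂(7) = 2.8074 bits.
b = (RT − a)/log₂ n = (500 − 295) / 2.8074 = 73.022 ms/bit.

73.0 ms/bit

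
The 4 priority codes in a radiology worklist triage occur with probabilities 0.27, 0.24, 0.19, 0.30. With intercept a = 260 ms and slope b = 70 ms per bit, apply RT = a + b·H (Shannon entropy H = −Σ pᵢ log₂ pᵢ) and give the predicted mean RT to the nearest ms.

H = 0.27·log₂(1/0.27) + 0.24·log₂(1/0.24) + 0.19·log₂(1/0.19) + 0.30·log₂(1/0.30) = 1.9805 bits.
RT = 260 + 70 × 1.9805 = 398.63 ms.

399 ms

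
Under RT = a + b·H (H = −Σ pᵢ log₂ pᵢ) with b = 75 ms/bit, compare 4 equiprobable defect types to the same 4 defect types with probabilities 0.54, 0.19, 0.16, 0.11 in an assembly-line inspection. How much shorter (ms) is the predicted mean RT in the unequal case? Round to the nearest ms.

22 ms

The RT saving is b·ΔH. Equiprobable H₀ = log₂(4) = 2.0000 bits; with the given probabilities H = 1.7086 bits.
b·(H₀ − H) = 75 × (2.0000 − 1.7086) = 21.86 ms.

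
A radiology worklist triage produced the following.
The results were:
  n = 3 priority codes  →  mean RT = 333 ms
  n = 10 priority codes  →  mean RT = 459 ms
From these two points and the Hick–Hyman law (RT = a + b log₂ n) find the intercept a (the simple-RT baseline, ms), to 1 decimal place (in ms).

b = (RT₂ − RT₁)/(log₂ n₂ − log₂ n₁) = (459 − 333)/(3.3219 − 1.5850) = 72.540 ms/bit.
Intercept: a = 333 − 72.540·log₂(3) = 218.026 ms.

218.0 ms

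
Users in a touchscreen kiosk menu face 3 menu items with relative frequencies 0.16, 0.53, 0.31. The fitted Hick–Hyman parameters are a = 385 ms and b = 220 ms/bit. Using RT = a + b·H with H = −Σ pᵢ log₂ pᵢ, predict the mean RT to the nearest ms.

Entropy contributions −pᵢ log₂ pᵢ: 0.4230, 0.4854, 0.5238; sum H = 1.4323 bits.
RT = a + bH = 385 + 220·1.4323 = 700.10 ms.

700 ms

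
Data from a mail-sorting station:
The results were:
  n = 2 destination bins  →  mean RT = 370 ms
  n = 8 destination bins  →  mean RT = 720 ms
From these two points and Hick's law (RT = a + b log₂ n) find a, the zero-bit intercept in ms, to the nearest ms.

195 ms

Slope: b = (720 − 370) / (log₂ 8 − log₂ 2) = 350/2.0000 = 175 ms/bit.
a = RT₁ − b·log₂ n₁ = 370 − 175 × 1 = 195.000 ms.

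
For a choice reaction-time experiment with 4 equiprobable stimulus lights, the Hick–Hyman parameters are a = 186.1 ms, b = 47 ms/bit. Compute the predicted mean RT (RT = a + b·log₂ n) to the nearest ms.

log₂(4) = 2 bits, so RT = 186.1 + 47 × 2 ≈ 280.100 ms.

280 ms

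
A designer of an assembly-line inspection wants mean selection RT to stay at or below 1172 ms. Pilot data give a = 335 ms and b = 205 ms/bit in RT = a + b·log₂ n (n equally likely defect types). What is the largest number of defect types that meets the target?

205·log₂ n ≤ 1172 − 335 = 837, giving log₂ n ≤ 4.0829 and n ≤ 16.947. The largest whole number is 16.

16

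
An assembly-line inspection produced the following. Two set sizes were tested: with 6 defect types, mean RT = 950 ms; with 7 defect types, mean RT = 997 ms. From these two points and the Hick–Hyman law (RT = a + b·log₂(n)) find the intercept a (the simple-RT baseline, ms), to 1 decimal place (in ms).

Slope: b = (997 − 950) / (log₂ 7 − log₂ 6) = 47/0.2224 = 211.338 ms/bit.
Intercept: a = 950 − 211.338·log₂(6) = 403.699 ms.

403.7 ms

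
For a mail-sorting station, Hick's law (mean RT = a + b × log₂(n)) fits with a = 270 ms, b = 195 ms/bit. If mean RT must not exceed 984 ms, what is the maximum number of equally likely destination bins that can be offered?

195·log₂ n ≤ 984 − 270 = 714, giving log₂ n ≤ 3.6615 and n ≤ 12.654. The largest whole number is 12.

12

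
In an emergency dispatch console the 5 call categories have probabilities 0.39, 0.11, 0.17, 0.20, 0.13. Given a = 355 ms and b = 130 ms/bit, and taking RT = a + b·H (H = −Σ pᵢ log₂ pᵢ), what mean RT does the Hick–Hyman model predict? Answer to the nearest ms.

Entropy contributions −pᵢ log₂ pᵢ: 0.5298, 0.3503, 0.4346, 0.4644, 0.3826; sum H = 2.1617 bits.
RT = a + bH = 355 + 130·2.1617 = 636.02 ms.

636 ms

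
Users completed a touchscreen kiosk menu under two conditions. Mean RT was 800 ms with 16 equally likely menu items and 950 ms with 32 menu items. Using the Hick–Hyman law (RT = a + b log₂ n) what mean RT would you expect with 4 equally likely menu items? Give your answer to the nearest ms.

Solve the two-equation system in a and b:
  b = (950 − 800) / (log₂ 32 − log₂ 16) = 150 / (5 − 4) = 150 ms/bit
  a = 800 − 150 × 4 = 200 ms
Then RT(4) = 200 + 150 × log₂ 4 = 200 + 150 × 2 ≈ 500.000 ms.

500 ms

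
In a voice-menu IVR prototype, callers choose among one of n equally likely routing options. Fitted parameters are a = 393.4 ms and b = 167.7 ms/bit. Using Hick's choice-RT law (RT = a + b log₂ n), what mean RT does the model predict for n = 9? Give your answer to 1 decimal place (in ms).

925.0 ms

log₂(9) = 3.1699 bits, so RT = 393.4 + 167.7 × 3.1699 ≈ 924.996 ms.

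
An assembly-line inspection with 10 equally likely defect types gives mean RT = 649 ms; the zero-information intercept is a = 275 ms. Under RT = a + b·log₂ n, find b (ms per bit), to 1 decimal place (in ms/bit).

112.6 ms/bit

log₂(10) = 3.3219 bits.
b = (RT − a)/log₂ n = (649 − 275) / 3.3219 = 112.585 ms/bit.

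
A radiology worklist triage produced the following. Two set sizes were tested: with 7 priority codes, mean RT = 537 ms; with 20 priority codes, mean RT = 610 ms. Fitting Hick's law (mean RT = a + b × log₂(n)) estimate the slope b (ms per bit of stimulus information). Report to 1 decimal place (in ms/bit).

The slope on a log₂ axis is (610 − 537) / (4.3219 − 2.8074) = 48.198 ms/bit.

48.2 ms/bit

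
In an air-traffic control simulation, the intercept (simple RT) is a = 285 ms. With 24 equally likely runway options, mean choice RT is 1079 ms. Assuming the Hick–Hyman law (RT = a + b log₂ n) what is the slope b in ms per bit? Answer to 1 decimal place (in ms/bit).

173.2 ms/bit

b = (1079 − 285) / log₂(24) = 794 / 4.5850 = 173.175 ms/bit.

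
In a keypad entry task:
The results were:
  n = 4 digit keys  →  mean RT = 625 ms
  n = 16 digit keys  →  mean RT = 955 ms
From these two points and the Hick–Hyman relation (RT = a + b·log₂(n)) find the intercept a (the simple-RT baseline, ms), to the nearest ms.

295 ms

b = (RT₂ − RT₁)/(log₂ n₂ − log₂ n₁) = (955 − 625)/(4 − 2) = 165 ms/bit.
Intercept: a = 625 − 165·log₂(4) = 295.000 ms.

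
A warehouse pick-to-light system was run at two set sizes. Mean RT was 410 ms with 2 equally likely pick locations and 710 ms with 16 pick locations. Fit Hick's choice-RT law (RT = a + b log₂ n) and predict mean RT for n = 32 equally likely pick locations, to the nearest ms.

With log₂ n on the abscissa the relation is linear; from the two conditions:
  b = (710 − 410) / (log₂ 16 − log₂ 2) = 300 / (4 − 1) = 100 ms/bit
  a = 410 − 100 × 1 = 310 ms
Then RT(32) = 310 + 100 × log₂ 32 = 310 + 100 × 5 ≈ 810.000 ms.

810 ms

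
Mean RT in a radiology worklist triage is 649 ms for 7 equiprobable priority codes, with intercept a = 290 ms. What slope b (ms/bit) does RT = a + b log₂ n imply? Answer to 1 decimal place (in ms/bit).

127.9 ms/bit

b = (649 − 290) / log₂(7) = 359 / 2.8074 = 127.878 ms/bit.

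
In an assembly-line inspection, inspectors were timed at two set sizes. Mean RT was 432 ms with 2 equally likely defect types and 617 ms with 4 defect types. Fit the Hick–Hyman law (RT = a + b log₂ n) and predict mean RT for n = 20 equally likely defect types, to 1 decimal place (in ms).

1046.6 ms

Fit slope and intercept:
  b = (617 − 432) / (log₂ 4 − log₂ 2) = 185 / (2 − 1) = 185.000 ms/bit
  a = 432 − 185.000 × 1 = 247.000 ms
Then RT(20) = 247.000 + 185.000 × log₂ 20 = 247.000 + 185.000 × 4.3219 ≈ 1046.557 ms.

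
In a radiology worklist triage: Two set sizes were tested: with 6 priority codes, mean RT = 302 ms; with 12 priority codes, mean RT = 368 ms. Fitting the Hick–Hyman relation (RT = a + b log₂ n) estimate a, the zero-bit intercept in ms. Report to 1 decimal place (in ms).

131.4 ms

b = (RT₂ − RT₁)/(log₂ n₂ − log₂ n₁) = (368 − 302)/(3.5850 − 2.5850) = 66.000 ms/bit.
a = RT₁ − b·log₂ n₁ = 302 − 66.000 × 2.5850 = 131.392 ms.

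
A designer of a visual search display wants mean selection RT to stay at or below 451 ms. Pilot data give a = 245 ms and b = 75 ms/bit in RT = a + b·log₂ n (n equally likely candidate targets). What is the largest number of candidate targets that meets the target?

6

Set 245 + 75·log₂ n ≤ 451 → log₂ n ≤ (451 − 245)/75 = 2.7467.
So n ≤ 2^2.7467 = 6.712; the largest integer n is 6.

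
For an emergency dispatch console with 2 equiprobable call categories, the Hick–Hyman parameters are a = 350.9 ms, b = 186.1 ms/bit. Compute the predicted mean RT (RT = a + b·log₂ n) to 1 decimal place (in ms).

537.0 ms

log₂(2) = 1 bits, so RT = 350.9 + 186.1 × 1 ≈ 537.000 ms.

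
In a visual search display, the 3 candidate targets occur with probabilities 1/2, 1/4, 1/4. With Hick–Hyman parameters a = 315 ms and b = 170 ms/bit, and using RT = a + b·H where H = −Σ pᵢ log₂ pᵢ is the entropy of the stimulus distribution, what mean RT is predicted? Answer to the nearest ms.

H = −Σ pᵢ log₂ pᵢ = 0.5·1 + 0.25·2 + 0.25·2 = 1.500 bits.
RT = 315 + 170 × 1.500 = 570.00 ms.

570 ms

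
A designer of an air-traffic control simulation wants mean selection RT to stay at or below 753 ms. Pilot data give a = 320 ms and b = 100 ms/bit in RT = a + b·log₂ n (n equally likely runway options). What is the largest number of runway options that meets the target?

100·log₂ n ≤ 753 − 320 = 433, giving log₂ n ≤ 4.3300 and n ≤ 20.112. The largest whole number is 20.

20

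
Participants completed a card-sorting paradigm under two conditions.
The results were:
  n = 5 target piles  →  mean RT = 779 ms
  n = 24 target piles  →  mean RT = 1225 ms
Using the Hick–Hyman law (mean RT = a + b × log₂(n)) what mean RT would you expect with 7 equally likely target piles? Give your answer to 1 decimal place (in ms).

874.7 ms

Fit slope and intercept:
  b = (1225 − 779) / (log₂ 24 − log₂ 5) = 446 / (4.5850 − 2.3219) = 197.081 ms/bit
  a = 779 − 197.081 × 2.3219 = 321.393 ms
Then RT(7) = 321.393 + 197.081 × log₂ 7 = 321.393 + 197.081 × 2.8074 ≈ 874.668 ms.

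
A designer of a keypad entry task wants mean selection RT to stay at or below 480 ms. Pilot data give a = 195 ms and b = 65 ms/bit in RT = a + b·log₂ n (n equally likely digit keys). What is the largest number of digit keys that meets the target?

Information budget: (480 − 195)/65 = 4.3846 bits, so n ≤ 2^4.3846 = 20.888 → at most 20.

20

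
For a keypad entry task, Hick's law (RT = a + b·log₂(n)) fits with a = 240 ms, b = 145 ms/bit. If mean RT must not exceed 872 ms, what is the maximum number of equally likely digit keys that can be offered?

20

145·log₂ n ≤ 872 − 240 = 632, giving log₂ n ≤ 4.3586 and n ≤ 20.515. The largest whole number is 20.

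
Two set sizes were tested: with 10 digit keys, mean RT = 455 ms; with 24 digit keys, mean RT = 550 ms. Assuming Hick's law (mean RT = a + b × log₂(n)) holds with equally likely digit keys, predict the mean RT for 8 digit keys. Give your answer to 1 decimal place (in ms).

RT is linear in log₂ n, so two points fix the line:
  b = (550 − 455) / (log₂ 24 − log₂ 10) = 95 / (4.5850 − 3.3219) = 75.216 ms/bit
  a = 455 − 75.216 × 3.3219 = 205.139 ms
Then RT(8) = 205.139 + 75.216 × log₂ 8 = 205.139 + 75.216 × 3 ≈ 430.786 ms.

430.8 ms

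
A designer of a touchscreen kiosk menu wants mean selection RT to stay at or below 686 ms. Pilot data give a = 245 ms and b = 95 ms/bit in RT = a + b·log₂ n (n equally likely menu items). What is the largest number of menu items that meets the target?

95·log₂ n ≤ 686 − 245 = 441, giving log₂ n ≤ 4.6421 and n ≤ 24.970. The largest whole number is 24.

24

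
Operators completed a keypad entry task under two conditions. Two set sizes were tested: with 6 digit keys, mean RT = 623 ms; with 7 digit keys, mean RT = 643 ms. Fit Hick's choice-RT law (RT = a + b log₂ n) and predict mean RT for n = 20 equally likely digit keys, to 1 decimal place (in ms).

779.2 ms

With log₂ n on the abscissa the relation is linear; from the two conditions:
  b = (643 − 623) / (log₂ 7 − log₂ 6) = 20 / (2.8074 − 2.5850) = 89.931 ms/bit
  a = 623 − 89.931 × 2.5850 = 390.531 ms
Then RT(20) = 390.531 + 89.931 × log₂ 20 = 390.531 + 89.931 × 4.3219 ≈ 779.207 ms.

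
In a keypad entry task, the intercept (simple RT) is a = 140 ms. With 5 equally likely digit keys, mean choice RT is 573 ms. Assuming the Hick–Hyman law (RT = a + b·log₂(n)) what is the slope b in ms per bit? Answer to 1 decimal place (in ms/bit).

186.5 ms/bit

b = (573 − 140) / log₂(5) = 433 / 2.3219 = 186.483 ms/bit.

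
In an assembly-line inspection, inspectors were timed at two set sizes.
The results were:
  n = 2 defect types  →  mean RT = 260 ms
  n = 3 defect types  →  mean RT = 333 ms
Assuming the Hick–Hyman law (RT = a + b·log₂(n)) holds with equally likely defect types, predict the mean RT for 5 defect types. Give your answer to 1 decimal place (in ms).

With log₂ n on the abscissa the relation is linear; from the two conditions:
  b = (333 − 260) / (log₂ 3 − log₂ 2) = 73 / (1.5850 − 1) = 124.794 ms/bit
  a = 260 − 124.794 × 1 = 135.206 ms
Then RT(5) = 135.206 + 124.794 × log₂ 5 = 135.206 + 124.794 × 2.3219 ≈ 424.969 ms.

425.0 ms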